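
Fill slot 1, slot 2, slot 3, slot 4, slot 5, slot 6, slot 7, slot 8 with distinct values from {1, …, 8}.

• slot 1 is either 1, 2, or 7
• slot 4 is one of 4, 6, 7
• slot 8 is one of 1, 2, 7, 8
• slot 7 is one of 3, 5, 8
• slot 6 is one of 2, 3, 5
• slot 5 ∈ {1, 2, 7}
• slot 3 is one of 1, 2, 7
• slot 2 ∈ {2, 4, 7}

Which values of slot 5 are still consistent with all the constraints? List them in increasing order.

1, 2, 7

The 8 variables draw from only 8 values {1, 2, 3, 4, 5, 6, 7, 8}, so each is used; only slot 4 can be 6, hence slot 4 = 6.
The 7 still-open variables together cover exactly {1, 2, 3, 4, 5, 7, 8} — 7 values for 7 variables — and 4 appears only in slot 2's list, so slot 2 = 4.
The 3 variables slot 1, slot 3, slot 5 are confined to {1, 2, 7}, which locks those values in; drop them from slot 6, slot 8.
slot 8's domain is down to {8}, so slot 8 = 8. Eliminate 8 elsewhere: slot 7.
No further eliminations apply; slot 5 can still be any of 1, 2, 7.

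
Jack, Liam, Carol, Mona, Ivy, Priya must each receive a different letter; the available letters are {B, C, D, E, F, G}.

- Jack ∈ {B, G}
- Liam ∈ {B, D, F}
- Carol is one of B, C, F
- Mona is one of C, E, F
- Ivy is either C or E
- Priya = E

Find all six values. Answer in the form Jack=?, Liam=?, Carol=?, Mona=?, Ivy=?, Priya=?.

Jack=G, Liam=D, Carol=B, Mona=F, Ivy=C, Priya=E

Priya must be E (only option left). Strike E from Mona, Ivy.
That leaves Ivy = C. Remove C from Carol, Mona.
That leaves Mona = F. So Liam, Carol can't be F.
Carol has just one choice, so Carol = B. So Jack, Liam can't be B.
Jack's domain is down to {G}, so Jack = G.
Liam must be D (only option left).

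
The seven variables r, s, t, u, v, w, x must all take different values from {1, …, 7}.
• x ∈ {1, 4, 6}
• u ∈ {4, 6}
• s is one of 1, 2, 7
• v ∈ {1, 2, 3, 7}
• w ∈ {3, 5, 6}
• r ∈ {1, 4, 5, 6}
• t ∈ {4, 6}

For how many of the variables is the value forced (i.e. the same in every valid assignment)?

3

t and u share exactly the 2 values {4, 6}; by pigeonhole those values go to them, so strike 4, 6 from r, w, x.
x must be 1 (only option left). Eliminate 1 elsewhere: r, s, v.
That leaves r = 5. Remove 5 from w.
w's domain is down to {3}, so w = 3. Remove 3 from v.
Determined: r=5, w=3, x=1. The other variables each still have more than one consistent value. That makes 3.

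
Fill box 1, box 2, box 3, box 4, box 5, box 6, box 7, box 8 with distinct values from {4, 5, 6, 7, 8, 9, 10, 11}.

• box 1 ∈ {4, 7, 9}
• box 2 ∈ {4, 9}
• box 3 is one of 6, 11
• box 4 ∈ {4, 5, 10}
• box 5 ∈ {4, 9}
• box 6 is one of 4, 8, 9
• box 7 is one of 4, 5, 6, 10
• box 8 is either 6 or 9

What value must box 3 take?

The 8 variables together cover exactly {4, 5, 6, 7, 8, 9, 10, 11} — 8 values for 8 variables — and 7 appears only in box 1's list, so box 1 = 7.
The 7 still-open variables draw from only 7 values {4, 5, 6, 8, 9, 10, 11}, so each is used; only box 6 can be 8, hence box 6 = 8.
Among the 6 still-open variables, 11 fits only box 3 (and all 6 values in {4, 5, 6, 9, 10, 11} must be used), so box 3 = 11.

11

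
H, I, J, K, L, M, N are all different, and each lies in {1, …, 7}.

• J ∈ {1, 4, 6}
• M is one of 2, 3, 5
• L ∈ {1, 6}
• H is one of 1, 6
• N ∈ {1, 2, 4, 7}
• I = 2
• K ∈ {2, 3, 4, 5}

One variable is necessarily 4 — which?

I's domain is down to {2}, so I = 2. Remove 2 from K, M, N.
The 6 still-open variables draw from only 6 values {1, 3, 4, 5, 6, 7}, so each is used; only N can be 7, hence N = 7.
The 2 variables H and L are confined to {1, 6}, which locks those values in; drop them from J.
So 4 goes to J.

J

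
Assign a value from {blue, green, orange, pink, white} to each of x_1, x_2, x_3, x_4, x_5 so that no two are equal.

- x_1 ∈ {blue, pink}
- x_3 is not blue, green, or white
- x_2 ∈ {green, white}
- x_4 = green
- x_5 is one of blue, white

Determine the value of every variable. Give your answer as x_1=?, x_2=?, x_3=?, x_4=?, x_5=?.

x_4 must be green (only option left). Strike green from x_2.
x_2 has just one choice, so x_2 = white. So x_5 can't be white.
That leaves x_5 = blue. Eliminate blue elsewhere: x_1.
x_1 has just one choice, so x_1 = pink. Eliminate pink elsewhere: x_3.
x_3 has just one choice, so x_3 = orange.

x_1=pink, x_2=white, x_3=orange, x_4=green, x_5=blue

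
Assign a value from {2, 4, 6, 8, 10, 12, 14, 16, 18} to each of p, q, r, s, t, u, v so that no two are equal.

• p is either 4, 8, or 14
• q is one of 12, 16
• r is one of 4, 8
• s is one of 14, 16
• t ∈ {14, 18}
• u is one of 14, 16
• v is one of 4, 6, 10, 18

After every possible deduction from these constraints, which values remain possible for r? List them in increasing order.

s and u share exactly the 2 values {14, 16}; by pigeonhole those values go to them, so strike 14, 16 from p, q, t.
q's domain is down to {12}, so q = 12.
That leaves t = 18. So v can't be 18.
p and r between them cover only {4, 8} — a naked pair. Remove those values from v.
No further eliminations apply; r can still be any of 4, 8.

4, 8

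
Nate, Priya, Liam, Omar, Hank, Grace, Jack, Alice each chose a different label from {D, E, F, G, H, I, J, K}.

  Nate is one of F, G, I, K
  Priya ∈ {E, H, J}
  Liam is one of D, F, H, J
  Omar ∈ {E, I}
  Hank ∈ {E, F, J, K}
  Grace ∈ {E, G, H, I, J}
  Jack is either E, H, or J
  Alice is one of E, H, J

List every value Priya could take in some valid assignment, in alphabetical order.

E, H, J

The 8 variables together cover exactly {D, E, F, G, H, I, J, K} — 8 values for 8 variables — and D appears only in Liam's list, so Liam = D.
Priya, Jack, Alice between them cover only {E, H, J} — a naked triple. Remove those values from Omar, Hank, Grace.
Omar must be I (only option left). Remove I from Nate, Grace.
Grace has just one choice, so Grace = G. Eliminate G elsewhere: Nate.
No further eliminations apply; Priya can still be any of E, H, J.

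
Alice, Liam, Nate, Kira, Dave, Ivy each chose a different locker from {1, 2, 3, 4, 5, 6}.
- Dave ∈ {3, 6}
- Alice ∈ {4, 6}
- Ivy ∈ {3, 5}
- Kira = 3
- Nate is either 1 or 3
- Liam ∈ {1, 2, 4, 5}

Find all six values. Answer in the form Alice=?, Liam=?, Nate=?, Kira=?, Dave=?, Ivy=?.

Alice=4, Liam=2, Nate=1, Kira=3, Dave=6, Ivy=5

Kira has just one choice, so Kira = 3. Eliminate 3 elsewhere: Nate, Dave, Ivy.
That leaves Dave = 6. Strike 6 from Alice.
That leaves Ivy = 5. Strike 5 from Liam.
Alice must be 4 (only option left). So Liam can't be 4.
Nate's domain is down to {1}, so Nate = 1. Strike 1 from Liam.
Liam must be 2 (only option left).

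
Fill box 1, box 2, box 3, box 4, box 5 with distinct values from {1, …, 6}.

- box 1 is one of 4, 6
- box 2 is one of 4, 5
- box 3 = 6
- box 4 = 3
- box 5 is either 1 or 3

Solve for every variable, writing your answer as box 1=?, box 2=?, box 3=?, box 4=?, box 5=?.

box 1=4, box 2=5, box 3=6, box 4=3, box 5=1

box 3 has just one choice, so box 3 = 6. So box 1 can't be 6.
box 4's domain is down to {3}, so box 4 = 3. Remove 3 from box 5.
box 5 has just one choice, so box 5 = 1.
That leaves box 1 = 4. So box 2 can't be 4.
box 2 has just one choice, so box 2 = 5.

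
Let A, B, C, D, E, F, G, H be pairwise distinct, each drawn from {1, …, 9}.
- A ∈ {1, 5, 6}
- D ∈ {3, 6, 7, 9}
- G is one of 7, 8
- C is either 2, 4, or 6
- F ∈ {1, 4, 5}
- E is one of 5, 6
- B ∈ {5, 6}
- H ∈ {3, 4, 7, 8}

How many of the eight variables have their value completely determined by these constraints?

3

The 2 variables B and E are confined to {5, 6}, which locks those values in; drop them from A, C, D, F.
That leaves A = 1. Eliminate 1 elsewhere: F.
F's domain is down to {4}, so F = 4. Eliminate 4 elsewhere: C, H.
C must be 2 (only option left).
Determined: A=1, C=2, F=4. The other variables each still have more than one consistent value. That makes 3.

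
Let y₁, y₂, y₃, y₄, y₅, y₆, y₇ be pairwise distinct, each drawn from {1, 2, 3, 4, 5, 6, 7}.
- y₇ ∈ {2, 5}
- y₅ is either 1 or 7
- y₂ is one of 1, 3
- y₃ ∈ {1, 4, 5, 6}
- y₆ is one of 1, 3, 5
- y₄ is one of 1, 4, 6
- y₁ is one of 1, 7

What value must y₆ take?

5

The 7 variables draw from only 7 values {1, 2, 3, 4, 5, 6, 7}, so each is used; only y₇ can be 2, hence y₇ = 2.
y₁ and y₅ between them cover only {1, 7} — a naked pair. Remove those values from y₂, y₃, y₄, y₆.
y₂ must be 3 (only option left). So y₆ can't be 3.
So y₆ = 5.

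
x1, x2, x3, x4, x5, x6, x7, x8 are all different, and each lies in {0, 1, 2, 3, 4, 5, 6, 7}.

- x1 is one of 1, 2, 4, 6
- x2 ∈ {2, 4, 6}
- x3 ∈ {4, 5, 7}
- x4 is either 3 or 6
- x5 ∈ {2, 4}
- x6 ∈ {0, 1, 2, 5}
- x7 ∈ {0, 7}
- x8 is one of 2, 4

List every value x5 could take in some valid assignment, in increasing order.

2, 4

The 8 variables together cover exactly {0, 1, 2, 3, 4, 5, 6, 7} — 8 values for 8 variables — and 3 appears only in x4's list, so x4 = 3.
x5 and x8 between them cover only {2, 4} — a naked pair. Remove those values from x1, x2, x3, x6.
x2's domain is down to {6}, so x2 = 6. So x1 can't be 6.
x1's domain is down to {1}, so x1 = 1. So x6 can't be 1.
No further eliminations apply; x5 can still be any of 2, 4.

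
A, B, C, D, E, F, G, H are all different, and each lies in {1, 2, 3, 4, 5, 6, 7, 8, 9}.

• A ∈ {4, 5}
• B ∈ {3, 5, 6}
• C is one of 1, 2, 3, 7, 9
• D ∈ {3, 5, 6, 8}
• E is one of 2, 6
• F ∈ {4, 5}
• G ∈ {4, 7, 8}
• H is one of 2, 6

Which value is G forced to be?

7

The 2 variables A and F are confined to {4, 5}, which locks those values in; drop them from B, D, G.
The 2 variables E and H are confined to {2, 6}, which locks those values in; drop them from B, C, D.
B has just one choice, so B = 3. Strike 3 from C, D.
D has just one choice, so D = 8. So G can't be 8.
So G = 7.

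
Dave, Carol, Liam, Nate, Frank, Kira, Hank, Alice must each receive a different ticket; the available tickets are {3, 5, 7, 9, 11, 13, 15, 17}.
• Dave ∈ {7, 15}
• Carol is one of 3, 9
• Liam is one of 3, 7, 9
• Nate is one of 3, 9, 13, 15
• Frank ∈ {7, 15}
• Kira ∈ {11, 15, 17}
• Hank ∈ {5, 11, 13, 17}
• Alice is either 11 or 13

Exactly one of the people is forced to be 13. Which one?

The 8 variables together cover exactly {3, 5, 7, 9, 11, 13, 15, 17} — 8 values for 8 variables — and 5 appears only in Hank's list, so Hank = 5.
The 7 still-open variables together cover exactly {3, 7, 9, 11, 13, 15, 17} — 7 values for 7 variables — and 17 appears only in Kira's list, so Kira = 17.
The 6 still-open variables together cover exactly {3, 7, 9, 11, 13, 15} — 6 values for 6 variables — and 11 appears only in Alice's list, so Alice = 11.
Among the 5 still-open variables, 13 fits only Nate (and all 5 values in {3, 7, 9, 13, 15} must be used), so Nate = 13.

Nate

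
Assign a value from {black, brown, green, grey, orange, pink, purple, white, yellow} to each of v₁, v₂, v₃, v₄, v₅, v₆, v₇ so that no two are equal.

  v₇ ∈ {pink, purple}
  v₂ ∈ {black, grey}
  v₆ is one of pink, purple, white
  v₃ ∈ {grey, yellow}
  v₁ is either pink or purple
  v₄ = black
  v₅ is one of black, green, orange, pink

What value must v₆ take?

white

v₄ has just one choice, so v₄ = black. So v₂, v₅ can't be black.
That leaves v₂ = grey. Eliminate grey elsewhere: v₃.
v₃'s domain is down to {yellow}, so v₃ = yellow.
The 2 variables v₁ and v₇ are confined to {pink, purple}, which locks those values in; drop them from v₅, v₆.
So v₆ = white.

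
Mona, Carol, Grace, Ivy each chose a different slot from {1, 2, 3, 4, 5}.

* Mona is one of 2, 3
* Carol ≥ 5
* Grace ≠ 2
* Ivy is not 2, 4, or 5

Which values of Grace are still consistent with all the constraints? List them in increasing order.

1, 3, 4

Carol has just one choice, so Carol = 5. Strike 5 from Grace.
No further eliminations apply; Grace can still be any of 1, 3, 4.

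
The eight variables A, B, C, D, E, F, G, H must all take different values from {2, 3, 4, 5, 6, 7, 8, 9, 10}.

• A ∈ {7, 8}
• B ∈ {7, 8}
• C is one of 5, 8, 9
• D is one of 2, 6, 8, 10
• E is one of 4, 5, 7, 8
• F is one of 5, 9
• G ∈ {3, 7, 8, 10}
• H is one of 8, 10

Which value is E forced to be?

4

A and B share exactly the 2 values {7, 8}; by pigeonhole those values go to them, so strike 7, 8 from C, D, E, G, H.
H has just one choice, so H = 10. So D, G can't be 10.
G's domain is down to {3}, so G = 3.
The 2 variables C and F are confined to {5, 9}, which locks those values in; drop them from E.
So E = 4.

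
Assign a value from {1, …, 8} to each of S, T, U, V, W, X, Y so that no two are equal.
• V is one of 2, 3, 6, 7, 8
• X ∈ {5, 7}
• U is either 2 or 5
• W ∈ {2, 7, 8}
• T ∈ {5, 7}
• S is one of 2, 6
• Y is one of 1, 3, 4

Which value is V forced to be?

T and X between them cover only {5, 7} — a naked pair. Remove those values from U, V, W.
U's domain is down to {2}, so U = 2. Remove 2 from S, V, W.
W's domain is down to {8}, so W = 8. Eliminate 8 elsewhere: V.
S has just one choice, so S = 6. Eliminate 6 elsewhere: V.
So V = 3.

3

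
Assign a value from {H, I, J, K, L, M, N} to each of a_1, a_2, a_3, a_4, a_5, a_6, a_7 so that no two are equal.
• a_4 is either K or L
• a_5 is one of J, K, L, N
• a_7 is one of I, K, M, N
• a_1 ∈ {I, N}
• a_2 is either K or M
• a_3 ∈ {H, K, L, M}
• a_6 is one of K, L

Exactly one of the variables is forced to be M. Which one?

The 7 variables together cover exactly {H, I, J, K, L, M, N} — 7 values for 7 variables — and H appears only in a_3's list, so a_3 = H.
The 6 still-open variables together cover exactly {I, J, K, L, M, N} — 6 values for 6 variables — and J appears only in a_5's list, so a_5 = J.
The 2 variables a_4 and a_6 are confined to {K, L}, which locks those values in; drop them from a_2, a_7.
So M goes to a_2.

a_2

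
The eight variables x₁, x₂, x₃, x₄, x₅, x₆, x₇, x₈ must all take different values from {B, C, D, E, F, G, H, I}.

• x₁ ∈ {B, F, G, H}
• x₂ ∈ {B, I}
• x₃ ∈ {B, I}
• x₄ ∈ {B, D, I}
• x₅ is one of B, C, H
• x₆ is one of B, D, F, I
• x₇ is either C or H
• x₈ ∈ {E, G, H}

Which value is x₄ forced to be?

D

Among the 8 variables, E fits only x₈ (and all 8 values in {B, C, D, E, F, G, H, I} must be used), so x₈ = E.
The 7 still-open variables together cover exactly {B, C, D, F, G, H, I} — 7 values for 7 variables — and G appears only in x₁'s list, so x₁ = G.
The 6 still-open variables together cover exactly {B, C, D, F, H, I} — 6 values for 6 variables — and F appears only in x₆'s list, so x₆ = F.
Among the 5 still-open variables, D fits only x₄ (and all 5 values in {B, C, D, H, I} must be used), so x₄ = D.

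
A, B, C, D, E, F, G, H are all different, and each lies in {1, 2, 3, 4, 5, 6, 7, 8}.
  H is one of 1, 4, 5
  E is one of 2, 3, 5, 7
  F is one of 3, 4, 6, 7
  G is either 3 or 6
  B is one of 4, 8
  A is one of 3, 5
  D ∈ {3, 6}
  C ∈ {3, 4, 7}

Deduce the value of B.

Among the 8 variables, 1 fits only H (and all 8 values in {1, 2, 3, 4, 5, 6, 7, 8} must be used), so H = 1.
Among the 7 still-open variables, 2 fits only E (and all 7 values in {2, 3, 4, 5, 6, 7, 8} must be used), so E = 2.
The 6 still-open variables draw from only 6 values {3, 4, 5, 6, 7, 8}, so each is used; only A can be 5, hence A = 5.
The 5 still-open variables together cover exactly {3, 4, 6, 7, 8} — 5 values for 5 variables — and 8 appears only in B's list, so B = 8.

8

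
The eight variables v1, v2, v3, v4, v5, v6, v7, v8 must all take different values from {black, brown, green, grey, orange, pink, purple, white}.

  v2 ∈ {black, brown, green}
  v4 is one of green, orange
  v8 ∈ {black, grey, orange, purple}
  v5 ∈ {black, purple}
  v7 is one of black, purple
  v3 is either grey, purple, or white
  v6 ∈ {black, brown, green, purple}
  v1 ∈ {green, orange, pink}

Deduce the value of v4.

Among the 8 variables, pink fits only v1 (and all 8 values in {black, brown, green, grey, orange, pink, purple, white} must be used), so v1 = pink.
Among the 7 still-open variables, white fits only v3 (and all 7 values in {black, brown, green, grey, orange, purple, white} must be used), so v3 = white.
Among the 6 still-open variables, grey fits only v8 (and all 6 values in {black, brown, green, grey, orange, purple} must be used), so v8 = grey.
Among the 5 still-open variables, orange fits only v4 (and all 5 values in {black, brown, green, orange, purple} must be used), so v4 = orange.

orange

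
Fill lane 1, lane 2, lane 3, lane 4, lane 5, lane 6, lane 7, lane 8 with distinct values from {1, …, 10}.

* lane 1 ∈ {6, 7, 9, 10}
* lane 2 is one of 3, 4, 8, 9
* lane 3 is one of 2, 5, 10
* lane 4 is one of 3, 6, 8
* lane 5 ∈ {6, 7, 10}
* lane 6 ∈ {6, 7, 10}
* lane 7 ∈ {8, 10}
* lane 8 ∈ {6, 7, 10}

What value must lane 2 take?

The 3 variables lane 5, lane 6, lane 8 are confined to {6, 7, 10}, which locks those values in; drop them from lane 1, lane 3, lane 4, lane 7.
lane 1's domain is down to {9}, so lane 1 = 9. Strike 9 from lane 2.
lane 7's domain is down to {8}, so lane 7 = 8. Remove 8 from lane 2, lane 4.
That leaves lane 4 = 3. Remove 3 from lane 2.
So lane 2 = 4.

4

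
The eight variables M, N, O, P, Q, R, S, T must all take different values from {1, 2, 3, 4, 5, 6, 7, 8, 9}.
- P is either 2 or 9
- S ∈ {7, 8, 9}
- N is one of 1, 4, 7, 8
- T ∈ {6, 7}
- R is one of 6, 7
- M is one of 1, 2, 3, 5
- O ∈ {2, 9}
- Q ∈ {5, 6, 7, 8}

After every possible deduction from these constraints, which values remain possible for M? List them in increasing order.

O and P share exactly the 2 values {2, 9}; by pigeonhole those values go to them, so strike 2, 9 from M, S.
The 2 variables R and T are confined to {6, 7}, which locks those values in; drop them from N, Q, S.
S has just one choice, so S = 8. Eliminate 8 elsewhere: N, Q.
Q's domain is down to {5}, so Q = 5. Eliminate 5 elsewhere: M.
No further eliminations apply; M can still be any of 1, 3.

1, 3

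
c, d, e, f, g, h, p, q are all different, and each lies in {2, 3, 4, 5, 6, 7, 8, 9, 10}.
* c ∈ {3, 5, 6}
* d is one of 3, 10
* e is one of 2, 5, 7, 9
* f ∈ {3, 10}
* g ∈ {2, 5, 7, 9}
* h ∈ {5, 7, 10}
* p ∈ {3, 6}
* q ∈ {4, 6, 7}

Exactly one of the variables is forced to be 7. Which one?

Among the 8 variables, 4 fits only q (and all 8 values in {2, 3, 4, 5, 6, 7, 9, 10} must be used), so q = 4.
d and f share exactly the 2 values {3, 10}; by pigeonhole those values go to them, so strike 3, 10 from c, h, p.
That leaves p = 6. Eliminate 6 elsewhere: c.
That leaves c = 5. Remove 5 from e, g, h.
So 7 goes to h.

h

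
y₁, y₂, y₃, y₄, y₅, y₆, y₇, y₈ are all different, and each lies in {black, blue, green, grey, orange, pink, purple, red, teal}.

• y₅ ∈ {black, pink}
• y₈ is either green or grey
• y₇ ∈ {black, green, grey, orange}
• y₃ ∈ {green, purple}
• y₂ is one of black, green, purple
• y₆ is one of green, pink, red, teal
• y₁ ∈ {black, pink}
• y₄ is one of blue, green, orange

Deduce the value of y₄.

blue

The 2 variables y₁ and y₅ are confined to {black, pink}, which locks those values in; drop them from y₂, y₆, y₇.
y₂ and y₃ between them cover only {green, purple} — a naked pair. Remove those values from y₄, y₆, y₇, y₈.
y₈'s domain is down to {grey}, so y₈ = grey. So y₇ can't be grey.
That leaves y₇ = orange. So y₄ can't be orange.
So y₄ = blue.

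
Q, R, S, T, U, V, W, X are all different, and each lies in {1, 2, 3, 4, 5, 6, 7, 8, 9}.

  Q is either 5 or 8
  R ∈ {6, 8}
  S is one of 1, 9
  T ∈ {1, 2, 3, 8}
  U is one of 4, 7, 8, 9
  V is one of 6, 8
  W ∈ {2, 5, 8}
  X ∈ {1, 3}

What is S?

R and V share exactly the 2 values {6, 8}; by pigeonhole those values go to them, so strike 6, 8 from Q, T, U, W.
Q has just one choice, so Q = 5. Eliminate 5 elsewhere: W.
W has just one choice, so W = 2. Strike 2 from T.
T and X share exactly the 2 values {1, 3}; by pigeonhole those values go to them, so strike 1, 3 from S.
So S = 9.

9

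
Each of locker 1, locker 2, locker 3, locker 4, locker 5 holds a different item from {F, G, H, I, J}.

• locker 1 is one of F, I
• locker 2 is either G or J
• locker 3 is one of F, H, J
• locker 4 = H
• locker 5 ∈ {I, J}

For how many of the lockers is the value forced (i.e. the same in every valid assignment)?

locker 4 must be H (only option left). Strike H from locker 3.
Among the 4 still-open variables, G fits only locker 2 (and all 4 values in {F, G, I, J} must be used), so locker 2 = G.
Determined: locker 2=G, locker 4=H. The other lockers each still have more than one consistent value. That makes 2.

2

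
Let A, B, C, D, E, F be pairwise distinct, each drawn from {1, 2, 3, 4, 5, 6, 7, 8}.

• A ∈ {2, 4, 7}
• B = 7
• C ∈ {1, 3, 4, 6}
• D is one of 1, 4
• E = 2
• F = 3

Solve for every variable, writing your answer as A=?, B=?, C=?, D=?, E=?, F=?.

A=4, B=7, C=6, D=1, E=2, F=3

B has just one choice, so B = 7. Strike 7 from A.
That leaves E = 2. Strike 2 from A.
F's domain is down to {3}, so F = 3. So C can't be 3.
A has just one choice, so A = 4. Remove 4 from C, D.
That leaves D = 1. Remove 1 from C.
C has just one choice, so C = 6.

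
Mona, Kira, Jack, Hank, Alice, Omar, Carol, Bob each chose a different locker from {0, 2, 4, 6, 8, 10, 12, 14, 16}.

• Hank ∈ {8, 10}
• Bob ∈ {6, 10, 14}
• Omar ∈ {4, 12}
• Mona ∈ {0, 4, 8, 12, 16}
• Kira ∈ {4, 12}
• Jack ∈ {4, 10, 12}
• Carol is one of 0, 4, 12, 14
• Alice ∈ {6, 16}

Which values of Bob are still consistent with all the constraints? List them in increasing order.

6, 14

The 2 variables Kira and Omar are confined to {4, 12}, which locks those values in; drop them from Mona, Jack, Carol.
Jack has just one choice, so Jack = 10. So Hank, Bob can't be 10.
That leaves Hank = 8. Strike 8 from Mona.
No further eliminations apply; Bob can still be any of 6, 14.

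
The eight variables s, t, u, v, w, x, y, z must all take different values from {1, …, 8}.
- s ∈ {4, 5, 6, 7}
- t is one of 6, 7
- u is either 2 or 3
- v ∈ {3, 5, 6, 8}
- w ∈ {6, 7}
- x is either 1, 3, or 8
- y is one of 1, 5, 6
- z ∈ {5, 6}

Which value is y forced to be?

The 8 variables together cover exactly {1, 2, 3, 4, 5, 6, 7, 8} — 8 values for 8 variables — and 2 appears only in u's list, so u = 2.
The 7 still-open variables together cover exactly {1, 3, 4, 5, 6, 7, 8} — 7 values for 7 variables — and 4 appears only in s's list, so s = 4.
The 2 variables t and w are confined to {6, 7}, which locks those values in; drop them from v, y, z.
z has just one choice, so z = 5. Strike 5 from v, y.
So y = 1.

1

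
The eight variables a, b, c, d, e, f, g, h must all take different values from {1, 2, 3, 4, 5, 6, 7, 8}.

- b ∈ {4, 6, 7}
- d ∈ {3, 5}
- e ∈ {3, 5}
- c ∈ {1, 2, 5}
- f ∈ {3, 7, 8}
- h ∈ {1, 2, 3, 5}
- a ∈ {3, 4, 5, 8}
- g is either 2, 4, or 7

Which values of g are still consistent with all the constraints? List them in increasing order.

4, 7

Among the 8 variables, 6 fits only b (and all 8 values in {1, 2, 3, 4, 5, 6, 7, 8} must be used), so b = 6.
d and e between them cover only {3, 5} — a naked pair. Remove those values from a, c, f, h.
c and h share exactly the 2 values {1, 2}; by pigeonhole those values go to them, so strike 1, 2 from g.
No further eliminations apply; g can still be any of 4, 7.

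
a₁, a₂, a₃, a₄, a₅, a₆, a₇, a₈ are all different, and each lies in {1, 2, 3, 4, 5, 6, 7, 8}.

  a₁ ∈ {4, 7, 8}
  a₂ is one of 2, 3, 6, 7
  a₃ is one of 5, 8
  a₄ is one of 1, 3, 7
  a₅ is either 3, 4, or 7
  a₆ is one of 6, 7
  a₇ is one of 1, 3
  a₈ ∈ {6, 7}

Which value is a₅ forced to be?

The 8 variables together cover exactly {1, 2, 3, 4, 5, 6, 7, 8} — 8 values for 8 variables — and 2 appears only in a₂'s list, so a₂ = 2.
The 7 still-open variables together cover exactly {1, 3, 4, 5, 6, 7, 8} — 7 values for 7 variables — and 5 appears only in a₃'s list, so a₃ = 5.
The 6 still-open variables together cover exactly {1, 3, 4, 6, 7, 8} — 6 values for 6 variables — and 8 appears only in a₁'s list, so a₁ = 8.
Among the 5 still-open variables, 4 fits only a₅ (and all 5 values in {1, 3, 4, 6, 7} must be used), so a₅ = 4.

4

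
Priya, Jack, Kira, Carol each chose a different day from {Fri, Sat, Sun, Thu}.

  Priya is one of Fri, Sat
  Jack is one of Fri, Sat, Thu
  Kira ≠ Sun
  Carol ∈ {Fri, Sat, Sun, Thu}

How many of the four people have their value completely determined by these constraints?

The 4 variables together cover exactly {Fri, Sat, Sun, Thu} — 4 values for 4 variables — and Sun appears only in Carol's list, so Carol = Sun.
Determined: Carol=Sun. The other people each still have more than one consistent value. That makes 1.

1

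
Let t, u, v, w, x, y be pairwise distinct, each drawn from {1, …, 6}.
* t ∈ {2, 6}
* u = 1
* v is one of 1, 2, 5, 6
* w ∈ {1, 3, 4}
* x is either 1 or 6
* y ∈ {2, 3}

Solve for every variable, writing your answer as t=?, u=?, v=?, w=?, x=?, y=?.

u must be 1 (only option left). Eliminate 1 elsewhere: v, w, x.
x's domain is down to {6}, so x = 6. Eliminate 6 elsewhere: t, v.
t has just one choice, so t = 2. So v, y can't be 2.
v's domain is down to {5}, so v = 5.
y has just one choice, so y = 3. Eliminate 3 elsewhere: w.
w has just one choice, so w = 4.

t=2, u=1, v=5, w=4, x=6, y=3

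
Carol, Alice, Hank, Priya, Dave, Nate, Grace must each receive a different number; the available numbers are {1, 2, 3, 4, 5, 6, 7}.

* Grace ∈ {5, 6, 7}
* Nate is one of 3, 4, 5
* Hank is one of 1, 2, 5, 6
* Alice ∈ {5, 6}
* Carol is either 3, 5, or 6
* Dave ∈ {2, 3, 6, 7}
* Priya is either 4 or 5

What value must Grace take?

7

The 7 variables draw from only 7 values {1, 2, 3, 4, 5, 6, 7}, so each is used; only Hank can be 1, hence Hank = 1.
Among the 6 still-open variables, 2 fits only Dave (and all 6 values in {2, 3, 4, 5, 6, 7} must be used), so Dave = 2.
Among the 5 still-open variables, 7 fits only Grace (and all 5 values in {3, 4, 5, 6, 7} must be used), so Grace = 7.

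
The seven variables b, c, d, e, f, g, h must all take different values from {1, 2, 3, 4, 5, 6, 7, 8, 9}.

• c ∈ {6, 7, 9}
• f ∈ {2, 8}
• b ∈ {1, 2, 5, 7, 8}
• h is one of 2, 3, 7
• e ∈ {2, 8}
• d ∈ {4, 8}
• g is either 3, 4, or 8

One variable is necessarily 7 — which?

e and f share exactly the 2 values {2, 8}; by pigeonhole those values go to them, so strike 2, 8 from b, d, g, h.
d has just one choice, so d = 4. So g can't be 4.
g's domain is down to {3}, so g = 3. Strike 3 from h.
So 7 goes to h.

h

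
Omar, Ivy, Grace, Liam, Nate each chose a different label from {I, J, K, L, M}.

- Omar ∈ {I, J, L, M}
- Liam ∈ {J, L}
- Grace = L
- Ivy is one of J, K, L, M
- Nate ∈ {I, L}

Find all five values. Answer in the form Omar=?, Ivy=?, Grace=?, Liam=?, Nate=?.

Omar=M, Ivy=K, Grace=L, Liam=J, Nate=I

Grace's domain is down to {L}, so Grace = L. Eliminate L elsewhere: Omar, Ivy, Liam, Nate.
That leaves Liam = J. Eliminate J elsewhere: Omar, Ivy.
Nate has just one choice, so Nate = I. Remove I from Omar.
That leaves Omar = M. Eliminate M elsewhere: Ivy.
That leaves Ivy = K.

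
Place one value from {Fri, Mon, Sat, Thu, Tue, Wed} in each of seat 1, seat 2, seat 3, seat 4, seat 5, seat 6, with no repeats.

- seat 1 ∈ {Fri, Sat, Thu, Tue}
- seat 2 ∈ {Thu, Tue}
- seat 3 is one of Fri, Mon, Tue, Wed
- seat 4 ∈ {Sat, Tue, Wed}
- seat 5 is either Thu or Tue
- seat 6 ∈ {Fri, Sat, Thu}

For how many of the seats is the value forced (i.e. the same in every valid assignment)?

2

Among the 6 variables, Mon fits only seat 3 (and all 6 values in {Fri, Mon, Sat, Thu, Tue, Wed} must be used), so seat 3 = Mon.
Among the 5 still-open variables, Wed fits only seat 4 (and all 5 values in {Fri, Sat, Thu, Tue, Wed} must be used), so seat 4 = Wed.
The 2 variables seat 2 and seat 5 are confined to {Thu, Tue}, which locks those values in; drop them from seat 1, seat 6.
Determined: seat 3=Mon, seat 4=Wed. The other seats each still have more than one consistent value. That makes 2.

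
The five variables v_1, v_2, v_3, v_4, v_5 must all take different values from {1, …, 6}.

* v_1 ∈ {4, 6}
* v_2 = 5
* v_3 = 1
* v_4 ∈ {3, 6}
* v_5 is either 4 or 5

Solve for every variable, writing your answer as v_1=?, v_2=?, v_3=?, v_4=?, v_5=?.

v_1=6, v_2=5, v_3=1, v_4=3, v_5=4

v_2's domain is down to {5}, so v_2 = 5. Strike 5 from v_5.
v_3's domain is down to {1}, so v_3 = 1.
v_5 must be 4 (only option left). Remove 4 from v_1.
That leaves v_1 = 6. Eliminate 6 elsewhere: v_4.
v_4 must be 3 (only option left).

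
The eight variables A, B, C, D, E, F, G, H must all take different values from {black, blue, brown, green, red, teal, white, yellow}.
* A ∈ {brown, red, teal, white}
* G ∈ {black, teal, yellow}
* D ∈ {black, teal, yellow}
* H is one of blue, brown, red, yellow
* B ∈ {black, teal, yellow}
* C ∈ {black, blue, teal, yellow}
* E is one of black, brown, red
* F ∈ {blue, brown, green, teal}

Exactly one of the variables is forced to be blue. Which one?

The 8 variables together cover exactly {black, blue, brown, green, red, teal, white, yellow} — 8 values for 8 variables — and green appears only in F's list, so F = green.
The 7 still-open variables draw from only 7 values {black, blue, brown, red, teal, white, yellow}, so each is used; only A can be white, hence A = white.
B, D, G between them cover only {black, teal, yellow} — a naked triple. Remove those values from C, E, H.
So blue goes to C.

C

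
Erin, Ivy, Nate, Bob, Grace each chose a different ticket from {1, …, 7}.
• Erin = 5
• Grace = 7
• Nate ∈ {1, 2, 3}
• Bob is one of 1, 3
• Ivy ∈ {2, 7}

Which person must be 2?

Ivy

Erin's domain is down to {5}, so Erin = 5.
That leaves Grace = 7. Remove 7 from Ivy.
So 2 goes to Ivy.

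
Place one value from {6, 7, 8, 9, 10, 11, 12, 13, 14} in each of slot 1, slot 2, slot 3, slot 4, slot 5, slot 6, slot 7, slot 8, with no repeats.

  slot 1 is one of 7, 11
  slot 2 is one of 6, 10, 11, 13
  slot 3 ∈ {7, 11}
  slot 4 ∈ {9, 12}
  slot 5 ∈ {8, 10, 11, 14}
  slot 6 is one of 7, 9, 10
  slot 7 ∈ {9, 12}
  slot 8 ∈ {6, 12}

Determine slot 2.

13

slot 1 and slot 3 between them cover only {7, 11} — a naked pair. Remove those values from slot 2, slot 5, slot 6.
The 2 variables slot 4 and slot 7 are confined to {9, 12}, which locks those values in; drop them from slot 6, slot 8.
slot 6 must be 10 (only option left). Strike 10 from slot 2, slot 5.
slot 8 has just one choice, so slot 8 = 6. Eliminate 6 elsewhere: slot 2.
So slot 2 = 13.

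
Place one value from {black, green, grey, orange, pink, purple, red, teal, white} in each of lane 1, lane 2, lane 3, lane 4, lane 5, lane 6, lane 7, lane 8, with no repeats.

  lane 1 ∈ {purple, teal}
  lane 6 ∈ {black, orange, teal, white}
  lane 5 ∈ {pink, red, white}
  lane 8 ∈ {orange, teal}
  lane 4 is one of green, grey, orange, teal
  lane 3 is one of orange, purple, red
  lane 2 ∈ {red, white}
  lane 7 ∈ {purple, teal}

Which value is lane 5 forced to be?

pink

lane 1 and lane 7 between them cover only {purple, teal} — a naked pair. Remove those values from lane 3, lane 4, lane 6, lane 8.
lane 8's domain is down to {orange}, so lane 8 = orange. Remove orange from lane 3, lane 4, lane 6.
lane 3 has just one choice, so lane 3 = red. Remove red from lane 2, lane 5.
lane 2 must be white (only option left). Remove white from lane 5, lane 6.
So lane 5 = pink.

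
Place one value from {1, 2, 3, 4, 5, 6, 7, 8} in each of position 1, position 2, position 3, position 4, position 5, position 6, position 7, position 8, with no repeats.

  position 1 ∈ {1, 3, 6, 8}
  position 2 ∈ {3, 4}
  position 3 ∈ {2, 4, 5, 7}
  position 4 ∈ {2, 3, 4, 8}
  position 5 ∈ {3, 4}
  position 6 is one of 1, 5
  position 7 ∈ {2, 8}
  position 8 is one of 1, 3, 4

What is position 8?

1

The 8 variables together cover exactly {1, 2, 3, 4, 5, 6, 7, 8} — 8 values for 8 variables — and 6 appears only in position 1's list, so position 1 = 6.
The 7 still-open variables together cover exactly {1, 2, 3, 4, 5, 7, 8} — 7 values for 7 variables — and 7 appears only in position 3's list, so position 3 = 7.
The 6 still-open variables together cover exactly {1, 2, 3, 4, 5, 8} — 6 values for 6 variables — and 5 appears only in position 6's list, so position 6 = 5.
Among the 5 still-open variables, 1 fits only position 8 (and all 5 values in {1, 2, 3, 4, 8} must be used), so position 8 = 1.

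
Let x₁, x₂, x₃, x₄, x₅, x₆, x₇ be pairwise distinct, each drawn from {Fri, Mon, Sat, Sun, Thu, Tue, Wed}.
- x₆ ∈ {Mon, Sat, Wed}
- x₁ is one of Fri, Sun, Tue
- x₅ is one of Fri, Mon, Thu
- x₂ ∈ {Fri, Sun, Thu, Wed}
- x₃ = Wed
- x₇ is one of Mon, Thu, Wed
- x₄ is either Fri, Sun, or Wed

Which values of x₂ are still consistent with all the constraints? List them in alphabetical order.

x₃'s domain is down to {Wed}, so x₃ = Wed. Eliminate Wed elsewhere: x₂, x₄, x₆, x₇.
The 6 still-open variables together cover exactly {Fri, Mon, Sat, Sun, Thu, Tue} — 6 values for 6 variables — and Sat appears only in x₆'s list, so x₆ = Sat.
The 5 still-open variables together cover exactly {Fri, Mon, Sun, Thu, Tue} — 5 values for 5 variables — and Tue appears only in x₁'s list, so x₁ = Tue.
No further eliminations apply; x₂ can still be any of Fri, Sun, Thu.

Fri, Sun, Thu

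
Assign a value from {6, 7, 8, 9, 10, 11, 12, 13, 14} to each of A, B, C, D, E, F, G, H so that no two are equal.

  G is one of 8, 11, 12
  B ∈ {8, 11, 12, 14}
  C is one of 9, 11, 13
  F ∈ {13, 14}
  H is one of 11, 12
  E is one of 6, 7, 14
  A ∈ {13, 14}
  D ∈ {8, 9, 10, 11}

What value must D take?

A and F share exactly the 2 values {13, 14}; by pigeonhole those values go to them, so strike 13, 14 from B, C, E.
The 3 variables B, G, H are confined to {8, 11, 12}, which locks those values in; drop them from C, D.
C must be 9 (only option left). Remove 9 from D.
So D = 10.

10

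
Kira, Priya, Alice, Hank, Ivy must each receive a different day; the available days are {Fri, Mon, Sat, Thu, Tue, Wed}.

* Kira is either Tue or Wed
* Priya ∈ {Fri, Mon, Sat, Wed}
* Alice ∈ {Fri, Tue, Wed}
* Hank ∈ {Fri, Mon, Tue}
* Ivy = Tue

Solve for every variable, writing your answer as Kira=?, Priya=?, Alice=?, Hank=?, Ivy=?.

Kira=Wed, Priya=Sat, Alice=Fri, Hank=Mon, Ivy=Tue

Ivy's domain is down to {Tue}, so Ivy = Tue. Remove Tue from Kira, Alice, Hank.
That leaves Kira = Wed. Strike Wed from Priya, Alice.
Alice must be Fri (only option left). Eliminate Fri elsewhere: Priya, Hank.
Hank must be Mon (only option left). So Priya can't be Mon.
Priya's domain is down to {Sat}, so Priya = Sat.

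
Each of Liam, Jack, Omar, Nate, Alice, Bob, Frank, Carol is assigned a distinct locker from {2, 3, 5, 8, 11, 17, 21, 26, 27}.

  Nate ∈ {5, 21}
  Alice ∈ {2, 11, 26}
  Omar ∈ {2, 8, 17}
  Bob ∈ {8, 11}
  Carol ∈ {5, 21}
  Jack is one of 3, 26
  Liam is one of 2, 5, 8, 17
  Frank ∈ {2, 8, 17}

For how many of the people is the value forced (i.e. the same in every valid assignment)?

3

The 8 variables together cover exactly {2, 3, 5, 8, 11, 17, 21, 26} — 8 values for 8 variables — and 3 appears only in Jack's list, so Jack = 3.
Among the 7 still-open variables, 26 fits only Alice (and all 7 values in {2, 5, 8, 11, 17, 21, 26} must be used), so Alice = 26.
Among the 6 still-open variables, 11 fits only Bob (and all 6 values in {2, 5, 8, 11, 17, 21} must be used), so Bob = 11.
Nate and Carol between them cover only {5, 21} — a naked pair. Remove those values from Liam.
Determined: Jack=3, Alice=26, Bob=11. The other people each still have more than one consistent value. That makes 3.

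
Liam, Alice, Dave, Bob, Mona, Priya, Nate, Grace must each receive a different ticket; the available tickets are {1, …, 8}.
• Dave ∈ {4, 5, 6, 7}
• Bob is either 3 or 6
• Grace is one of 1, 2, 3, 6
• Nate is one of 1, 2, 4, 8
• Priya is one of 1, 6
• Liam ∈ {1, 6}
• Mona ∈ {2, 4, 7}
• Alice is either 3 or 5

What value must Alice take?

The 8 variables draw from only 8 values {1, 2, 3, 4, 5, 6, 7, 8}, so each is used; only Nate can be 8, hence Nate = 8.
The 2 variables Liam and Priya are confined to {1, 6}, which locks those values in; drop them from Dave, Bob, Grace.
Bob's domain is down to {3}, so Bob = 3. Strike 3 from Alice, Grace.
So Alice = 5.

5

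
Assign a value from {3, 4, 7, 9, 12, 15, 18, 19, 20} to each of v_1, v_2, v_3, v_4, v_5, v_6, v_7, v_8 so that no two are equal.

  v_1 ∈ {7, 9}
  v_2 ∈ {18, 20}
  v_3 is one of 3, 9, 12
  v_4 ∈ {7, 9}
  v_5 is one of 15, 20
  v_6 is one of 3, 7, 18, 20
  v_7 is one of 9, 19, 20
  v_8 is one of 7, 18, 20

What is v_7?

19

The 8 variables draw from only 8 values {3, 7, 9, 12, 15, 18, 19, 20}, so each is used; only v_3 can be 12, hence v_3 = 12.
The 7 still-open variables together cover exactly {3, 7, 9, 15, 18, 19, 20} — 7 values for 7 variables — and 3 appears only in v_6's list, so v_6 = 3.
The 6 still-open variables together cover exactly {7, 9, 15, 18, 19, 20} — 6 values for 6 variables — and 15 appears only in v_5's list, so v_5 = 15.
The 5 still-open variables draw from only 5 values {7, 9, 18, 19, 20}, so each is used; only v_7 can be 19, hence v_7 = 19.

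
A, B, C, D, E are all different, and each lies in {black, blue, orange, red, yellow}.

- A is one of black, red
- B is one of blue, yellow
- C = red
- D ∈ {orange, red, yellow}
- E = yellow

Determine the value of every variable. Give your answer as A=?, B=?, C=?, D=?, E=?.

A=black, B=blue, C=red, D=orange, E=yellow

C must be red (only option left). So A, D can't be red.
E must be yellow (only option left). Strike yellow from B, D.
That leaves A = black.
B's domain is down to {blue}, so B = blue.
D's domain is down to {orange}, so D = orange.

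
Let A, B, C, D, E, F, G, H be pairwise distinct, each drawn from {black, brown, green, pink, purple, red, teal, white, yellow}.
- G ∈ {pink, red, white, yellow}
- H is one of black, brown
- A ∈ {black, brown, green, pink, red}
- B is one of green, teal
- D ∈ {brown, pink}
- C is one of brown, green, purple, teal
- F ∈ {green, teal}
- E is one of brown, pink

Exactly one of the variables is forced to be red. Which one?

A

B and F between them cover only {green, teal} — a naked pair. Remove those values from A, C.
D and E between them cover only {brown, pink} — a naked pair. Remove those values from A, C, G, H.
C must be purple (only option left).
H's domain is down to {black}, so H = black. Eliminate black elsewhere: A.
So red goes to A.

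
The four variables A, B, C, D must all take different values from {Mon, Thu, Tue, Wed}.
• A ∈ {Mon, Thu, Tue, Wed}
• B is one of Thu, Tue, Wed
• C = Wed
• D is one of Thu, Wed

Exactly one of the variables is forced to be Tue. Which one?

C must be Wed (only option left). Remove Wed from A, B, D.
D must be Thu (only option left). So A, B can't be Thu.
So Tue goes to B.

B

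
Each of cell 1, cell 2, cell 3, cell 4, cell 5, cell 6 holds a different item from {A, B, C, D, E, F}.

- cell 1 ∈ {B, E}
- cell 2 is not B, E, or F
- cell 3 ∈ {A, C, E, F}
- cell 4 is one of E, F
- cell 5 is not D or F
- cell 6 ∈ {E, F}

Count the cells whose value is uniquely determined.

The 6 variables together cover exactly {A, B, C, D, E, F} — 6 values for 6 variables — and D appears only in cell 2's list, so cell 2 = D.
cell 4 and cell 6 between them cover only {E, F} — a naked pair. Remove those values from cell 1, cell 3, cell 5.
cell 1 must be B (only option left). Strike B from cell 5.
Determined: cell 1=B, cell 2=D. The other cells each still have more than one consistent value. That makes 2.

2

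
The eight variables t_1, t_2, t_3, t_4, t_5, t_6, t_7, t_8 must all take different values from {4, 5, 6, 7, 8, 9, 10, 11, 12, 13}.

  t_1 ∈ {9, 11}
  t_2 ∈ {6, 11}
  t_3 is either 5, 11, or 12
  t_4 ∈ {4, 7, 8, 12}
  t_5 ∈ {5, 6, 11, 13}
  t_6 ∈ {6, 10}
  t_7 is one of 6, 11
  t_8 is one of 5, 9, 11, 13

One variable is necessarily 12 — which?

t_3

The 2 variables t_2 and t_7 are confined to {6, 11}, which locks those values in; drop them from t_1, t_3, t_5, t_6, t_8.
t_1's domain is down to {9}, so t_1 = 9. Remove 9 from t_8.
That leaves t_6 = 10.
t_5 and t_8 between them cover only {5, 13} — a naked pair. Remove those values from t_3.
So 12 goes to t_3.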